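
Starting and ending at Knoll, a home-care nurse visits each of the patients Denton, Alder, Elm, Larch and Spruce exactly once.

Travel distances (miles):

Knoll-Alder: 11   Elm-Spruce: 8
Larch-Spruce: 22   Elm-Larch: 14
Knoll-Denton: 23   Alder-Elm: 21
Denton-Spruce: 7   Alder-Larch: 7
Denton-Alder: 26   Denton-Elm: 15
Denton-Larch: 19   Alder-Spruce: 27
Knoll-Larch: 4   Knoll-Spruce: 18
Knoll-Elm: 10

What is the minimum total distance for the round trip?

There are 60 distinct closed tours to check (reversals are equivalent).
Knoll → Denton → Alder → Elm → Larch → Spruce → Knoll: 23+26+21+14+22+18 = 124
Knoll → Denton → Alder → Elm → Spruce → Larch → Knoll: 23+26+21+8+22+4 = 104
Knoll → Denton → Alder → Larch → Elm → Spruce → Knoll: 23+26+7+14+8+18 = 96
Knoll → Denton → Alder → Larch → Spruce → Elm → Knoll: 23+26+7+22+8+10 = 96
Knoll → Denton → Alder → Spruce → Elm → Larch → Knoll: 23+26+27+8+14+4 = 102
Knoll → Denton → Alder → Spruce → Larch → Elm → Knoll: 23+26+27+22+14+10 = 122
Knoll → Denton → Elm → Alder → Larch → Spruce → Knoll: 23+15+21+7+22+18 = 106
Knoll → Denton → Elm → Alder → Spruce → Larch → Knoll: 23+15+21+27+22+4 = 112
Knoll → Denton → Elm → Larch → Alder → Spruce → Knoll: 23+15+14+7+27+18 = 104
Knoll → Denton → Elm → Larch → Spruce → Alder → Knoll: 23+15+14+22+27+11 = 112
Knoll → Denton → Elm → Spruce → Alder → Larch → Knoll: 23+15+8+27+7+4 = 84
Knoll → Denton → Elm → Spruce → Larch → Alder → Knoll: 23+15+8+22+7+11 = 86
Knoll → Denton → Larch → Alder → Elm → Spruce → Knoll: 23+19+7+21+8+18 = 96
Knoll → Denton → Larch → Alder → Spruce → Elm → Knoll: 23+19+7+27+8+10 = 94
… (46 more)
Knoll → Alder → Larch → Denton → Spruce → Elm → Knoll: 11+7+19+7+8+10 = 62  ← best
The minimum is 62.
One optimal route: Knoll → Alder → Larch → Denton → Spruce → Elm → Knoll (or its reverse).

Minimum total distance: 62 miles.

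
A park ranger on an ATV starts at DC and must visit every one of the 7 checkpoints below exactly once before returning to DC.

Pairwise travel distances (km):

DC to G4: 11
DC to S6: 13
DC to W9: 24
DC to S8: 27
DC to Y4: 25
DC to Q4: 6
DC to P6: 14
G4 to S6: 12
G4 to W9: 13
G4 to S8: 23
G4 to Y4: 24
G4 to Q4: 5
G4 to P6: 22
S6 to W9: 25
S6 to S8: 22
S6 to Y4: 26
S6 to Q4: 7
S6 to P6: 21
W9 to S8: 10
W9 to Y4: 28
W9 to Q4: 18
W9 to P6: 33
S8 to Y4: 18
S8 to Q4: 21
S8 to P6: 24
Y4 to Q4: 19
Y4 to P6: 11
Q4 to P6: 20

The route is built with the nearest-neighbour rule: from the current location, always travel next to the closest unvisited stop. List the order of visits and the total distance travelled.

Total distance 107 km via the nearest-neighbour route DC → Q4 → G4 → S6 → P6 → Y4 → S8 → W9 → DC.

DC → [Q4:6 / G4:11 / S6:13 / P6:14 / W9:24 / Y4:25 / S8:27] → Q4 (6)
Q4 → [G4:5 / S6:7 / W9:18 / Y4:19 / P6:20 / S8:21] → G4 (5)
G4 → [S6:12 / W9:13 / P6:22 / S8:23 / Y4:24] → S6 (12)
S6 → [P6:21 / S8:22 / W9:25 / Y4:26] → P6 (21)
P6 → [Y4:11 / S8:24 / W9:33] → Y4 (11)
Y4 → [S8:18 / W9:28] → S8 (18)
S8 → [W9:10] → W9 (10)
Return W9→DC: 24.
Total = 6 + 5 + 12 + 21 + 11 + 18 + 10 + 24 = 107.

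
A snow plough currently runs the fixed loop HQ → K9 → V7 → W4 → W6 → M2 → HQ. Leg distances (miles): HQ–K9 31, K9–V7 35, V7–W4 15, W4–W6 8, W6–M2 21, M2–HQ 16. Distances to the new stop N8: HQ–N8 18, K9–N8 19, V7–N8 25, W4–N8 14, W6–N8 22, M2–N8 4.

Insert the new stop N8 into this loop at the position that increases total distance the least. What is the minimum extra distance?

Insertion cost between consecutive stops i–j is d(i,N8) + d(N8,j) − d(i,j):
  between HQ and K9: 18 + 19 − 31 = 6
  between K9 and V7: 19 + 25 − 35 = 9
  between V7 and W4: 25 + 14 − 15 = 24
  between W4 and W6: 14 + 22 − 8 = 28
  between W6 and M2: 22 + 4 − 21 = 5
  between M2 and HQ: 4 + 18 − 16 = 6
Cheapest insertion is between W6 and M2, adding 5.
New total = 126 + 5 = 131.

Adding 5 miles by placing N8 on the W6–M2 leg.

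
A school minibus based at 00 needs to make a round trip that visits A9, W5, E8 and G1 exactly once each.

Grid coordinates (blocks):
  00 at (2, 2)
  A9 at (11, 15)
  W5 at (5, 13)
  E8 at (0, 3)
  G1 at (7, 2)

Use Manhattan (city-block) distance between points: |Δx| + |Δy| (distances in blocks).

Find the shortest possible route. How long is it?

Minimum total distance: 48 blocks.

There are 12 distinct closed tours to check (reversals are equivalent).
00 → A9 → W5 → E8 → G1 → 00: 22+8+15+8+5 = 58
00 → A9 → W5 → G1 → E8 → 00: 22+8+13+8+3 = 54
00 → A9 → E8 → W5 → G1 → 00: 22+23+15+13+5 = 78
00 → A9 → E8 → G1 → W5 → 00: 22+23+8+13+14 = 80
00 → A9 → G1 → W5 → E8 → 00: 22+17+13+15+3 = 70
00 → A9 → G1 → E8 → W5 → 00: 22+17+8+15+14 = 76
00 → W5 → A9 → E8 → G1 → 00: 14+8+23+8+5 = 58
00 → W5 → A9 → G1 → E8 → 00: 14+8+17+8+3 = 50
00 → W5 → E8 → A9 → G1 → 00: 14+15+23+17+5 = 74
00 → W5 → G1 → A9 → E8 → 00: 14+13+17+23+3 = 70
00 → E8 → A9 → W5 → G1 → 00: 3+23+8+13+5 = 52
00 → E8 → W5 → A9 → G1 → 00: 3+15+8+17+5 = 48
The minimum is 48.
One optimal route: 00 → E8 → W5 → A9 → G1 → 00 (or its reverse).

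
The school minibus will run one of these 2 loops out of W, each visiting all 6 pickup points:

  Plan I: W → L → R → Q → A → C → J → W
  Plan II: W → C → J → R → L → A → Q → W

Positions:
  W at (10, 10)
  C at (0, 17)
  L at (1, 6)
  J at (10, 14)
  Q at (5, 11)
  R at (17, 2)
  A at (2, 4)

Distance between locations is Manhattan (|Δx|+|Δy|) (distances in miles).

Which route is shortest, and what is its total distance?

Shortest is Plan II, total 88 miles.

Plan I: 13 + 20 + 21 + 10 + 15 + 13 + 4 = 96
Plan II: 17 + 13 + 19 + 20 + 3 + 10 + 6 = 88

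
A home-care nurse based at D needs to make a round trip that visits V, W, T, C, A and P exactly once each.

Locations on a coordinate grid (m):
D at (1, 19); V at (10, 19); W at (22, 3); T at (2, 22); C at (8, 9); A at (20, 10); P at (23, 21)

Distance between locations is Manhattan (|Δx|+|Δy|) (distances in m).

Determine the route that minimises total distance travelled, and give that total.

D → V → W → T → C → A → P → D: 9+28+39+19+13+14+24 = 146
D → V → W → T → C → P → A → D: 9+28+39+19+27+14+28 = 164
D → V → W → T → A → C → P → D: 9+28+39+30+13+27+24 = 170
D → V → W → T → A → P → C → D: 9+28+39+30+14+27+17 = 164
D → V → W → T → P → C → A → D: 9+28+39+22+27+13+28 = 166
D → V → W → T → P → A → C → D: 9+28+39+22+14+13+17 = 142
D → V → W → C → T → A → P → D: 9+28+20+19+30+14+24 = 144
D → V → W → C → T → P → A → D: 9+28+20+19+22+14+28 = 140
… (352 more)
D → V → C → A → W → P → T → D: 9+12+13+9+19+22+4 = 88  ← best
The minimum is 88.
One optimal route: D → V → C → A → W → P → T → D (or its reverse).

Minimum total distance: 88 m.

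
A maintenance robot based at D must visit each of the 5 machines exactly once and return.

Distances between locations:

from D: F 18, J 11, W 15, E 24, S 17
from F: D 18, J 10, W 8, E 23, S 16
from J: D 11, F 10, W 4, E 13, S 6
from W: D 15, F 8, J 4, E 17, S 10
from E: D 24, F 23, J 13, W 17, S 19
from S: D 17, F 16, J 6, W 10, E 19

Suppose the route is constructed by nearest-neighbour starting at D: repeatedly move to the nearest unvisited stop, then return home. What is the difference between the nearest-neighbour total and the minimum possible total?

From D: J=11, W=15, S=17, F=18, E=24 → choose J (11).
From J: W=4, S=6, F=10, E=13 → choose W (4).
From W: F=8, S=10, E=17 → choose F (8).
From F: S=16, E=23 → choose S (16).
From S: E=19 → choose E (19).
NN route D → J → W → F → S → E → D costs 82.
Optimal: D → F → W → J → E → S → D costs 79 (by enumerating all 60 distinct tours).
Excess = 82 − 79 = 3.

Excess over optimum: 3.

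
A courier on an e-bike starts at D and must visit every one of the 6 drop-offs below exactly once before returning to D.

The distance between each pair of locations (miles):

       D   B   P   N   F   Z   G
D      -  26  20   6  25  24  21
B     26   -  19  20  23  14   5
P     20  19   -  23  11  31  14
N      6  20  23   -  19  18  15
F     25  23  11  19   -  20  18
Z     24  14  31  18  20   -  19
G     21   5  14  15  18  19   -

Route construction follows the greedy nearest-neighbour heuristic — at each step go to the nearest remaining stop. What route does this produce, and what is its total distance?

Total distance 91 miles via the nearest-neighbour route D → N → G → B → Z → F → P → D.

From D: distances to unvisited — N=6, P=20, G=21, Z=24, F=25, B=26. Nearest is N (6).
From N: distances to unvisited — G=15, Z=18, F=19, B=20, P=23. Nearest is G (15).
From G: distances to unvisited — B=5, P=14, F=18, Z=19. Nearest is B (5).
From B: distances to unvisited — Z=14, P=19, F=23. Nearest is Z (14).
From Z: distances to unvisited — F=20, P=31. Nearest is F (20).
From F: distances to unvisited — P=11. Nearest is P (11).
Return P→D: 20.
Total = 6 + 15 + 5 + 14 + 20 + 11 + 20 = 91.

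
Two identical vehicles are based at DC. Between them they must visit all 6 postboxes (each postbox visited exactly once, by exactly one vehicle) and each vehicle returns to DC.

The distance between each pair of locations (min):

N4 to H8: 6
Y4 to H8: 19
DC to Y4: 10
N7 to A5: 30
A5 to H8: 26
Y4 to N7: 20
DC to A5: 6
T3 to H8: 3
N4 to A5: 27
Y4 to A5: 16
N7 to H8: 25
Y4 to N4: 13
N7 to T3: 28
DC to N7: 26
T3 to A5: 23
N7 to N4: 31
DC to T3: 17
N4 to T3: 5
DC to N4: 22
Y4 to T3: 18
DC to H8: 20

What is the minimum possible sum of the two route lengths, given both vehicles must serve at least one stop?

Minimum combined distance: 94 min.

Try each way of splitting the stops between the two vehicles (each non-empty) and, for each split, find the best tour for each vehicle:
  {Y4} + {N7, N4, T3, A5, H8}: 20 + 89 = 109
  {N7} + {Y4, N4, T3, A5, H8}: 52 + 61 = 113
  {Y4, N7} + {N4, T3, A5, H8}: 56 + 59 = 115
  {N4} + {Y4, N7, T3, A5, H8}: 44 + 87 = 131
  {Y4, N4} + {N7, T3, A5, H8}: 45 + 81 = 126
  {N7, N4} + {Y4, T3, A5, H8}: 79 + 61 = 140
  … (31 splits in total)
  {A5} + {Y4, N7, N4, T3, H8}: 12 + 82 = 94  ← best
Best: vehicle 1 DC → A5 → DC = 12; vehicle 2 DC → Y4 → N4 → T3 → H8 → N7 → DC = 82; combined 94.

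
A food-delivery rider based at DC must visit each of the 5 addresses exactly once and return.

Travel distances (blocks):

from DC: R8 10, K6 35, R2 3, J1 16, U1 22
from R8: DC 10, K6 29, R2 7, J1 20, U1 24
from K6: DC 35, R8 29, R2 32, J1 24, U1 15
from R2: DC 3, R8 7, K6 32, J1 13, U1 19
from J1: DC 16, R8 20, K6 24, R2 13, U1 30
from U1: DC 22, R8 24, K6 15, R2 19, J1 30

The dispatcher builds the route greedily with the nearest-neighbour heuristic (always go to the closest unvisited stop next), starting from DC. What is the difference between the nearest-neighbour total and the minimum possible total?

DC: R2=3, R8=10, J1=16, U1=22, K6=35 ⇒ R2
R2: R8=7, J1=13, U1=19, K6=32 ⇒ R8
R8: J1=20, U1=24, K6=29 ⇒ J1
J1: K6=24, U1=30 ⇒ K6
K6: U1=15 ⇒ U1
NN route DC → R2 → R8 → J1 → K6 → U1 → DC costs 91.
Optimal: DC → R8 → U1 → K6 → J1 → R2 → DC costs 89 (by enumerating all 60 distinct tours).
Excess = 91 − 89 = 2.

The nearest-neighbour route is 2 blocks longer than optimal.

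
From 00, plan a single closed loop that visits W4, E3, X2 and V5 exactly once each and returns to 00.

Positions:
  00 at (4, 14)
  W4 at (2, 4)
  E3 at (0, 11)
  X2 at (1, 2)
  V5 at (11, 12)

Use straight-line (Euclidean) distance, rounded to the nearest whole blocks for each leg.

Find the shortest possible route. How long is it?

With 4 stops there are 4!/2 = 12 distinct round trips (a route and its reverse cost the same).
00-W4-E3-X2-V5-00: 10+7+9+14+7 = 47
00-W4-E3-V5-X2-00: 10+7+11+14+12 = 54
00-W4-X2-E3-V5-00: 10+2+9+11+7 = 39
00-W4-X2-V5-E3-00: 10+2+14+11+5 = 42
00-W4-V5-E3-X2-00: 10+12+11+9+12 = 54
00-W4-V5-X2-E3-00: 10+12+14+9+5 = 50
00-E3-W4-X2-V5-00: 5+7+2+14+7 = 35
00-E3-W4-V5-X2-00: 5+7+12+14+12 = 50
00-E3-X2-W4-V5-00: 5+9+2+12+7 = 35
00-E3-V5-W4-X2-00: 5+11+12+2+12 = 42
00-X2-W4-E3-V5-00: 12+2+7+11+7 = 39
00-X2-E3-W4-V5-00: 12+9+7+12+7 = 47
The minimum is 35.
One optimal route: 00 → E3 → W4 → X2 → V5 → 00 (or its reverse).

35 blocks — the shortest possible round trip.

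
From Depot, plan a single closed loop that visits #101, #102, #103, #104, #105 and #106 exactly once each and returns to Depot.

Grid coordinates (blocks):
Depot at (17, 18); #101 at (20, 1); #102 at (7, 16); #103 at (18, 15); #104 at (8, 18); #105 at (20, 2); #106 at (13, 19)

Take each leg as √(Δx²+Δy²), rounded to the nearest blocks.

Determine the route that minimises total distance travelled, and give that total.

Depot → #101 → #102 → #103 → #104 → #105 → #106 → Depot: 17+20+11+10+20+18+4 = 100
Depot → #101 → #102 → #103 → #104 → #106 → #105 → Depot: 17+20+11+10+5+18+16 = 97
Depot → #101 → #102 → #103 → #105 → #104 → #106 → Depot: 17+20+11+13+20+5+4 = 90
Depot → #101 → #102 → #103 → #105 → #106 → #104 → Depot: 17+20+11+13+18+5+9 = 93
Depot → #101 → #102 → #103 → #106 → #104 → #105 → Depot: 17+20+11+6+5+20+16 = 95
Depot → #101 → #102 → #103 → #106 → #105 → #104 → Depot: 17+20+11+6+18+20+9 = 101
Depot → #101 → #102 → #104 → #103 → #105 → #106 → Depot: 17+20+2+10+13+18+4 = 84
Depot → #101 → #102 → #104 → #103 → #106 → #105 → Depot: 17+20+2+10+6+18+16 = 89
… (352 more)
Depot → #103 → #101 → #105 → #102 → #104 → #106 → Depot: 3+14+1+19+2+5+4 = 48  ← best
The minimum is 48.
One optimal route: Depot → #103 → #101 → #105 → #102 → #104 → #106 → Depot (or its reverse).

48 blocks — the shortest possible round trip.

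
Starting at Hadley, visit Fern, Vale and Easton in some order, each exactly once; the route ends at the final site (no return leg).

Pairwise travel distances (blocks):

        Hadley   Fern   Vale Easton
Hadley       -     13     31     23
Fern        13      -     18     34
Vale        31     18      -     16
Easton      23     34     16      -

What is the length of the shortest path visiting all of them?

There are 3! = 6 possible orderings.
Hadley → Fern → Vale → Easton: 13+18+16 = 47
Hadley → Fern → Easton → Vale: 13+34+16 = 63
Hadley → Vale → Fern → Easton: 31+18+34 = 83
Hadley → Vale → Easton → Fern: 31+16+34 = 81
Hadley → Easton → Fern → Vale: 23+34+18 = 75
Hadley → Easton → Vale → Fern: 23+16+18 = 57
The minimum is 47.
One shortest path: Hadley → Fern → Vale → Easton.

47 blocks — the minimum one-way total.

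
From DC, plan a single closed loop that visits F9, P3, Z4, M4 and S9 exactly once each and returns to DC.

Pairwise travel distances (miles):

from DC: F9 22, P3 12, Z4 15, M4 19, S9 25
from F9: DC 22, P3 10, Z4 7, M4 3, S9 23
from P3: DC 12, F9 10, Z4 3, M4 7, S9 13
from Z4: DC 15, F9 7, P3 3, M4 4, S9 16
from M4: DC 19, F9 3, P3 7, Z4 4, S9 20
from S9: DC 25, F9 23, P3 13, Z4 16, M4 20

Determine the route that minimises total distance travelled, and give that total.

DC→F9→P3→Z4→M4→S9→DC: 22+10+3+4+20+25 = 84
DC→F9→P3→Z4→S9→M4→DC: 22+10+3+16+20+19 = 90
DC→F9→P3→M4→Z4→S9→DC: 22+10+7+4+16+25 = 84
DC→F9→P3→M4→S9→Z4→DC: 22+10+7+20+16+15 = 90
DC→F9→P3→S9→Z4→M4→DC: 22+10+13+16+4+19 = 84
DC→F9→P3→S9→M4→Z4→DC: 22+10+13+20+4+15 = 84
DC→F9→Z4→P3→M4→S9→DC: 22+7+3+7+20+25 = 84
DC→F9→Z4→P3→S9→M4→DC: 22+7+3+13+20+19 = 84
DC→F9→Z4→M4→P3→S9→DC: 22+7+4+7+13+25 = 78
DC→F9→Z4→M4→S9→P3→DC: 22+7+4+20+13+12 = 78
DC→F9→Z4→S9→P3→M4→DC: 22+7+16+13+7+19 = 84
DC→F9→Z4→S9→M4→P3→DC: 22+7+16+20+7+12 = 84
DC→F9→M4→P3→Z4→S9→DC: 22+3+7+3+16+25 = 76
DC→F9→M4→P3→S9→Z4→DC: 22+3+7+13+16+15 = 76
… (46 more)
DC→F9→M4→Z4→P3→S9→DC: 22+3+4+3+13+25 = 70  ← best
The minimum is 70.
One optimal route: DC → F9 → M4 → Z4 → P3 → S9 → DC (or its reverse).

70 miles — the shortest possible round trip.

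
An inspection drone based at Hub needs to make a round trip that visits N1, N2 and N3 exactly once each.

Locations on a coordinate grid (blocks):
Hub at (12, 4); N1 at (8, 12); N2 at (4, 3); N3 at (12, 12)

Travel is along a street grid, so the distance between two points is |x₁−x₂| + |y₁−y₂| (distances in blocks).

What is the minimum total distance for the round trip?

Shortest round trip = 34 blocks.

Hub-N1-N2-N3-Hub: 12+13+17+8 = 50
Hub-N1-N3-N2-Hub: 12+4+17+9 = 42
Hub-N2-N1-N3-Hub: 9+13+4+8 = 34
The minimum is 34.
One optimal route: Hub → N2 → N1 → N3 → Hub (or its reverse).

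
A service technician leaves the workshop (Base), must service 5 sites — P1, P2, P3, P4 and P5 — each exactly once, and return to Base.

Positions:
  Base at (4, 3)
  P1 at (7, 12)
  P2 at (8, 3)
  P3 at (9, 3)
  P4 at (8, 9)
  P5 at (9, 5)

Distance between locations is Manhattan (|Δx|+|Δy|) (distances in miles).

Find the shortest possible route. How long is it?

Base - P1 - P2 - P3 - P4 - P5 - Base: 12+10+1+7+5+7 = 42
Base - P1 - P2 - P3 - P5 - P4 - Base: 12+10+1+2+5+10 = 40
Base - P1 - P2 - P4 - P3 - P5 - Base: 12+10+6+7+2+7 = 44
Base - P1 - P2 - P4 - P5 - P3 - Base: 12+10+6+5+2+5 = 40
Base - P1 - P2 - P5 - P3 - P4 - Base: 12+10+3+2+7+10 = 44
Base - P1 - P2 - P5 - P4 - P3 - Base: 12+10+3+5+7+5 = 42
Base - P1 - P3 - P2 - P4 - P5 - Base: 12+11+1+6+5+7 = 42
Base - P1 - P3 - P2 - P5 - P4 - Base: 12+11+1+3+5+10 = 42
Base - P1 - P3 - P4 - P2 - P5 - Base: 12+11+7+6+3+7 = 46
Base - P1 - P3 - P4 - P5 - P2 - Base: 12+11+7+5+3+4 = 42
Base - P1 - P3 - P5 - P2 - P4 - Base: 12+11+2+3+6+10 = 44
Base - P1 - P3 - P5 - P4 - P2 - Base: 12+11+2+5+6+4 = 40
Base - P1 - P4 - P2 - P3 - P5 - Base: 12+4+6+1+2+7 = 32
Base - P1 - P4 - P2 - P5 - P3 - Base: 12+4+6+3+2+5 = 32
… (46 more)
Base - P1 - P4 - P5 - P3 - P2 - Base: 12+4+5+2+1+4 = 28  ← best
The minimum is 28.
One optimal route: Base → P1 → P4 → P5 → P3 → P2 → Base (or its reverse).

28 miles — the shortest possible round trip.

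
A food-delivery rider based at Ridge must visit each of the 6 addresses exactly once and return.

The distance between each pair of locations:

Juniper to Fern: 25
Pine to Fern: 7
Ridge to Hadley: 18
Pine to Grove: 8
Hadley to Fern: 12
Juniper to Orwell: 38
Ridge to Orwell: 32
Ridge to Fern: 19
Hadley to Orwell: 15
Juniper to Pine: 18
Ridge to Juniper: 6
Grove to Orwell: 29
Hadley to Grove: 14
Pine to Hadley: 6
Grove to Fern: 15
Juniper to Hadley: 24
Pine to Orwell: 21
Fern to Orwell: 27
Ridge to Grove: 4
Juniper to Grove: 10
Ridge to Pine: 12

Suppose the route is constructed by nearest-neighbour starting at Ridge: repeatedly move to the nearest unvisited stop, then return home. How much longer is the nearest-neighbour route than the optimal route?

The nearest-neighbour route is 35 longer than optimal.

From Ridge: Grove=4, Juniper=6, Pine=12, Hadley=18, Fern=19, Orwell=32 → choose Grove (4).
From Grove: Pine=8, Juniper=10, Hadley=14, Fern=15, Orwell=29 → choose Pine (8).
From Pine: Hadley=6, Fern=7, Juniper=18, Orwell=21 → choose Hadley (6).
From Hadley: Fern=12, Orwell=15, Juniper=24 → choose Fern (12).
From Fern: Juniper=25, Orwell=27 → choose Juniper (25).
From Juniper: Orwell=38 → choose Orwell (38).
NN route Ridge → Grove → Pine → Hadley → Fern → Juniper → Orwell → Ridge costs 125.
Optimal: Ridge → Juniper → Grove → Pine → Fern → Hadley → Orwell → Ridge costs 90 (by enumerating all 360 distinct tours).
Excess = 125 − 90 = 35.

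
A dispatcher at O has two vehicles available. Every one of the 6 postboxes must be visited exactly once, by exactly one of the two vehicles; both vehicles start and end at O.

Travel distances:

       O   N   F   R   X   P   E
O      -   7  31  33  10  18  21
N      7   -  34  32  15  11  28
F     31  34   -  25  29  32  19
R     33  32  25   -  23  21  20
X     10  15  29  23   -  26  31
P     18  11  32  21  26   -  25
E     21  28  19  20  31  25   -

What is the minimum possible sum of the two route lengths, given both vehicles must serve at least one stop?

124 — the smallest possible combined total.

Try each way of splitting the stops between the two vehicles (each non-empty) and, for each split, find the best tour for each vehicle:
  {N} + {F, R, X, P, E}: 14 + 117 = 131
  {F} + {N, R, X, P, E}: 62 + 96 = 158
  {N, F} + {R, X, P, E}: 72 + 96 = 168
  {R} + {N, F, X, P, E}: 66 + 101 = 167
  {N, R} + {F, X, P, E}: 72 + 101 = 173
  {F, R} + {N, X, P, E}: 89 + 82 = 171
  … (31 splits in total)
  {X} + {N, F, R, P, E}: 20 + 104 = 124  ← best
Best: vehicle 1 O → X → O = 20; vehicle 2 O → N → P → R → F → E → O = 104; combined 124.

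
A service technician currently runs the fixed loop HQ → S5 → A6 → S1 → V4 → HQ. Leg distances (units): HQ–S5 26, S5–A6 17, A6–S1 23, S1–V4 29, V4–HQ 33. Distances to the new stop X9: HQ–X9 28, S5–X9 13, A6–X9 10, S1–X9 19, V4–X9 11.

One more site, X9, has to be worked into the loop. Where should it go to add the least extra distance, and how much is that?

Insertion cost between consecutive stops i–j is d(i,X9) + d(X9,j) − d(i,j):
  between HQ and S5: 28 + 13 − 26 = 15
  between S5 and A6: 13 + 10 − 17 = 6
  between A6 and S1: 10 + 19 − 23 = 6
  between S1 and V4: 19 + 11 − 29 = 1
  between V4 and HQ: 11 + 28 − 33 = 6
Cheapest insertion is between S1 and V4, adding 1.
New total = 128 + 1 = 129.

Minimum extra distance: 1, inserting X9 between S1 and V4.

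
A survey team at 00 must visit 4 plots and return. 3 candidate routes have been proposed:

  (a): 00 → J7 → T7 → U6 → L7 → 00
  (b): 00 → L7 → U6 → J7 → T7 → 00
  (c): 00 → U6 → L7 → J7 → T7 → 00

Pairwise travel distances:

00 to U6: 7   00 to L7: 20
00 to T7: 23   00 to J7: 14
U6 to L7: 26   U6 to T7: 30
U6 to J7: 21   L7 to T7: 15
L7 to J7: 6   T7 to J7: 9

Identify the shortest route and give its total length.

Shortest is (c), total 71.

(a): 14 + 9 + 30 + 26 + 20 = 99
(b): 20 + 26 + 21 + 9 + 23 = 99
(c): 7 + 26 + 6 + 9 + 23 = 71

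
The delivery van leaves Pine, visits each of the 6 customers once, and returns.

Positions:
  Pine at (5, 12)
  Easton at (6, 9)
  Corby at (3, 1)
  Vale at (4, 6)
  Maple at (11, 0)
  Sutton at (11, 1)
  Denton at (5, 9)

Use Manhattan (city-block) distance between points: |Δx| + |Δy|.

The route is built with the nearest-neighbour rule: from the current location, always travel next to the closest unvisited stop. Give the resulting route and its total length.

42 along Pine → Denton → Easton → Vale → Corby → Sutton → Maple → Pine.

Pine → [Denton:3 / Easton:4 / Vale:7 / Corby:13 / Sutton:17 / Maple:18] → Denton (3)
Denton → [Easton:1 / Vale:4 / Corby:10 / Sutton:14 / Maple:15] → Easton (1)
Easton → [Vale:5 / Corby:11 / Sutton:13 / Maple:14] → Vale (5)
Vale → [Corby:6 / Sutton:12 / Maple:13] → Corby (6)
Corby → [Sutton:8 / Maple:9] → Sutton (8)
Sutton → [Maple:1] → Maple (1)
Return Maple→Pine: 18.
Total = 3 + 1 + 5 + 6 + 8 + 1 + 18 = 42.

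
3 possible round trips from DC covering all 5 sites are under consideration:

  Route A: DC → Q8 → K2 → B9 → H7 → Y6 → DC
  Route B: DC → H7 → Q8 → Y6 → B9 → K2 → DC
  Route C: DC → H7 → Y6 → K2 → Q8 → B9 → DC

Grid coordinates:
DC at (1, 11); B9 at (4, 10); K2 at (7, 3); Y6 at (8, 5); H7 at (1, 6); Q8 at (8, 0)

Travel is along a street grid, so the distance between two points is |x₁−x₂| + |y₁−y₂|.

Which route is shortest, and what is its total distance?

Route A: 18 + 4 + 10 + 7 + 8 + 13 = 60
Route B: 5 + 13 + 5 + 9 + 10 + 14 = 56
Route C: 5 + 8 + 3 + 4 + 14 + 4 = 38

Shortest is Route C, total 38.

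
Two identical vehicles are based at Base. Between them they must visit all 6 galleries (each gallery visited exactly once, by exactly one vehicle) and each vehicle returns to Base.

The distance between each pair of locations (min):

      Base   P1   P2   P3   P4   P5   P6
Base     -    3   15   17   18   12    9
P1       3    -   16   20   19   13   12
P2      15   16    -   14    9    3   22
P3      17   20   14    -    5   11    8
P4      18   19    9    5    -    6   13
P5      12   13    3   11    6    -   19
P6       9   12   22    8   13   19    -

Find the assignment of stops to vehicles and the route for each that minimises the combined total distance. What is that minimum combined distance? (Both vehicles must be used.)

Minimum combined distance: 52 min.

Check every non-empty split of the stops between the two vehicles; for each half take its own optimal tour:
  {P1} + {P2, P3, P4, P5, P6}: 6 + 46 = 52
  {P2} + {P1, P3, P4, P5, P6}: 30 + 44 = 74
  {P1, P2} + {P3, P4, P5, P6}: 34 + 40 = 74
  {P3} + {P1, P2, P4, P5, P6}: 34 + 50 = 84
  {P1, P3} + {P2, P4, P5, P6}: 40 + 46 = 86
  {P2, P3} + {P1, P4, P5, P6}: 46 + 44 = 90
  … (31 splits in total)
Best: vehicle 1 Base → P1 → Base = 6; vehicle 2 Base → P2 → P5 → P4 → P3 → P6 → Base = 46; combined 52.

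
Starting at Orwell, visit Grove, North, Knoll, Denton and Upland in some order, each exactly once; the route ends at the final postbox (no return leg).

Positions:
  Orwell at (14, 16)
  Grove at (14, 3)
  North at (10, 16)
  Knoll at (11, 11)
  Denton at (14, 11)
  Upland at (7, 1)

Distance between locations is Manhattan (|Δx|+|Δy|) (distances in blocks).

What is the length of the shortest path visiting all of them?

There are 5! = 120 possible orderings.
Orwell→Grove→North→Knoll→Denton→Upland: 13+17+6+3+17 = 56
Orwell→Grove→North→Knoll→Upland→Denton: 13+17+6+14+17 = 67
Orwell→Grove→North→Denton→Knoll→Upland: 13+17+9+3+14 = 56
Orwell→Grove→North→Denton→Upland→Knoll: 13+17+9+17+14 = 70
Orwell→Grove→North→Upland→Knoll→Denton: 13+17+18+14+3 = 65
Orwell→Grove→North→Upland→Denton→Knoll: 13+17+18+17+3 = 68
Orwell→Grove→Knoll→North→Denton→Upland: 13+11+6+9+17 = 56
Orwell→Grove→Knoll→North→Upland→Denton: 13+11+6+18+17 = 65
Orwell→Grove→Knoll→Denton→North→Upland: 13+11+3+9+18 = 54
Orwell→Grove→Knoll→Denton→Upland→North: 13+11+3+17+18 = 62
Orwell→Grove→Knoll→Upland→North→Denton: 13+11+14+18+9 = 65
Orwell→Grove→Knoll→Upland→Denton→North: 13+11+14+17+9 = 64
Orwell→Grove→Denton→North→Knoll→Upland: 13+8+9+6+14 = 50
Orwell→Grove→Denton→North→Upland→Knoll: 13+8+9+18+14 = 62
… (106 more)
Orwell→North→Knoll→Denton→Grove→Upland: 4+6+3+8+9 = 30  ← best
The minimum is 30.
One shortest path: Orwell → North → Knoll → Denton → Grove → Upland.

Minimum one-way distance = 30 blocks.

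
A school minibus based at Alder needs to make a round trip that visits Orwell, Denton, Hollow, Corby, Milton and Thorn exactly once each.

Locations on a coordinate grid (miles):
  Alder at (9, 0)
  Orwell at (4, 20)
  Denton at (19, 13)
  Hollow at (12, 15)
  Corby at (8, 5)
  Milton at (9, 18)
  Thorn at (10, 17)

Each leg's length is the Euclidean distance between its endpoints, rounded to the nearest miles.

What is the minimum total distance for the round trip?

Shortest round trip = 53 miles.

Alder→Orwell→Denton→Hollow→Corby→Milton→Thorn→Alder: 21+17+7+11+13+1+17 = 87
Alder→Orwell→Denton→Hollow→Corby→Thorn→Milton→Alder: 21+17+7+11+12+1+18 = 87
Alder→Orwell→Denton→Hollow→Milton→Corby→Thorn→Alder: 21+17+7+4+13+12+17 = 91
Alder→Orwell→Denton→Hollow→Milton→Thorn→Corby→Alder: 21+17+7+4+1+12+5 = 67
Alder→Orwell→Denton→Hollow→Thorn→Corby→Milton→Alder: 21+17+7+3+12+13+18 = 91
Alder→Orwell→Denton→Hollow→Thorn→Milton→Corby→Alder: 21+17+7+3+1+13+5 = 67
Alder→Orwell→Denton→Corby→Hollow→Milton→Thorn→Alder: 21+17+14+11+4+1+17 = 85
Alder→Orwell→Denton→Corby→Hollow→Thorn→Milton→Alder: 21+17+14+11+3+1+18 = 85
… (352 more)
Alder→Denton→Hollow→Thorn→Milton→Orwell→Corby→Alder: 16+7+3+1+5+16+5 = 53  ← best
The minimum is 53.
One optimal route: Alder → Denton → Hollow → Thorn → Milton → Orwell → Corby → Alder (or its reverse).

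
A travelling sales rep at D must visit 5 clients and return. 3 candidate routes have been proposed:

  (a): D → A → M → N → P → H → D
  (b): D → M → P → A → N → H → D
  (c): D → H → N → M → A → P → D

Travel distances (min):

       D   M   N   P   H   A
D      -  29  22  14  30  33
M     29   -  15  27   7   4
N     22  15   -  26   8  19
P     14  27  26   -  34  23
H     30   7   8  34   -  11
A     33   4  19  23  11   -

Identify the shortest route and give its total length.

(a): 33 + 4 + 15 + 26 + 34 + 30 = 142
(b): 29 + 27 + 23 + 19 + 8 + 30 = 136
(c): 30 + 8 + 15 + 4 + 23 + 14 = 94

Shortest is (c), total 94 min.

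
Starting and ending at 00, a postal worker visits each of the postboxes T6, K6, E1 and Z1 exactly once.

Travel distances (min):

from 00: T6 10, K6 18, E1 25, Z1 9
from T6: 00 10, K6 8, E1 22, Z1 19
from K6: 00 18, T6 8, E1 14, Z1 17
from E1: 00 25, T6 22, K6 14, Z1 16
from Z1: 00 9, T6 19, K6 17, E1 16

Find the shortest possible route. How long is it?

57 min — the shortest possible round trip.

There are 12 distinct closed tours to check (reversals are equivalent).
00-T6-K6-E1-Z1-00: 10+8+14+16+9 = 57
00-T6-K6-Z1-E1-00: 10+8+17+16+25 = 76
00-T6-E1-K6-Z1-00: 10+22+14+17+9 = 72
00-T6-E1-Z1-K6-00: 10+22+16+17+18 = 83
00-T6-Z1-K6-E1-00: 10+19+17+14+25 = 85
00-T6-Z1-E1-K6-00: 10+19+16+14+18 = 77
00-K6-T6-E1-Z1-00: 18+8+22+16+9 = 73
00-K6-T6-Z1-E1-00: 18+8+19+16+25 = 86
00-K6-E1-T6-Z1-00: 18+14+22+19+9 = 82
00-K6-Z1-T6-E1-00: 18+17+19+22+25 = 101
00-E1-T6-K6-Z1-00: 25+22+8+17+9 = 81
00-E1-K6-T6-Z1-00: 25+14+8+19+9 = 75
The minimum is 57.
One optimal route: 00 → T6 → K6 → E1 → Z1 → 00 (or its reverse).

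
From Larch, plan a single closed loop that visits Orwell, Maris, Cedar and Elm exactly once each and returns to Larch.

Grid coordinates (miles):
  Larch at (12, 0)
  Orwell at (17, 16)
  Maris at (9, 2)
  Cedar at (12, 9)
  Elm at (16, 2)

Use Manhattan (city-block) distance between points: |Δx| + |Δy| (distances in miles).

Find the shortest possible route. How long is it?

Larch→Orwell→Maris→Cedar→Elm→Larch: 21+22+10+11+6 = 70
Larch→Orwell→Maris→Elm→Cedar→Larch: 21+22+7+11+9 = 70
Larch→Orwell→Cedar→Maris→Elm→Larch: 21+12+10+7+6 = 56
Larch→Orwell→Cedar→Elm→Maris→Larch: 21+12+11+7+5 = 56
Larch→Orwell→Elm→Maris→Cedar→Larch: 21+15+7+10+9 = 62
Larch→Orwell→Elm→Cedar→Maris→Larch: 21+15+11+10+5 = 62
Larch→Maris→Orwell→Cedar→Elm→Larch: 5+22+12+11+6 = 56
Larch→Maris→Orwell→Elm→Cedar→Larch: 5+22+15+11+9 = 62
Larch→Maris→Cedar→Orwell→Elm→Larch: 5+10+12+15+6 = 48
Larch→Maris→Elm→Orwell→Cedar→Larch: 5+7+15+12+9 = 48
Larch→Cedar→Orwell→Maris→Elm→Larch: 9+12+22+7+6 = 56
Larch→Cedar→Maris→Orwell→Elm→Larch: 9+10+22+15+6 = 62
The minimum is 48.
One optimal route: Larch → Maris → Cedar → Orwell → Elm → Larch (or its reverse).

Minimum total distance: 48 miles.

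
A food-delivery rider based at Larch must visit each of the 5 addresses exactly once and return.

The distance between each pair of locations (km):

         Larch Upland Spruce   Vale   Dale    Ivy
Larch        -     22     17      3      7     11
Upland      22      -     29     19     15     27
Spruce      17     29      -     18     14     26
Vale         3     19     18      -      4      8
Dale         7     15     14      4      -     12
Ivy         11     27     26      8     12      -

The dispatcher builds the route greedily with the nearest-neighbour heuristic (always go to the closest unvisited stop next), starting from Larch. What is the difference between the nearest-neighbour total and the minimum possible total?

Larch: Vale=3, Dale=7, Ivy=11, Spruce=17, Upland=22 ⇒ Vale
Vale: Dale=4, Ivy=8, Spruce=18, Upland=19 ⇒ Dale
Dale: Ivy=12, Spruce=14, Upland=15 ⇒ Ivy
Ivy: Spruce=26, Upland=27 ⇒ Spruce
Spruce: Upland=29 ⇒ Upland
NN route Larch → Vale → Dale → Ivy → Spruce → Upland → Larch costs 96.
Optimal: Larch → Spruce → Upland → Dale → Vale → Ivy → Larch costs 84 (by enumerating all 60 distinct tours).
Excess = 96 − 84 = 12.

Excess over optimum: 12 km.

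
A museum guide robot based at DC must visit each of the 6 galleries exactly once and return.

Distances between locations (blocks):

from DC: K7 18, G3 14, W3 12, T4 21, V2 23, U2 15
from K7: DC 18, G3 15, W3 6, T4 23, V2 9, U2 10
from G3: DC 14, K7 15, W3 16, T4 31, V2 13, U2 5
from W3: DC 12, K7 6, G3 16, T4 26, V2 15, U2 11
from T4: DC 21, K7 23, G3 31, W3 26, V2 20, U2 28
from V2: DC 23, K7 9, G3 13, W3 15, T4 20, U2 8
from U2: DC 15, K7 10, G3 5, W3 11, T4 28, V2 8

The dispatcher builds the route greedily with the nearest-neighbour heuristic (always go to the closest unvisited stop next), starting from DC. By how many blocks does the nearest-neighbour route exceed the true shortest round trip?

From DC: W3=12, G3=14, U2=15, K7=18, T4=21, V2=23 → choose W3 (12).
From W3: K7=6, U2=11, V2=15, G3=16, T4=26 → choose K7 (6).
From K7: V2=9, U2=10, G3=15, T4=23 → choose V2 (9).
From V2: U2=8, G3=13, T4=20 → choose U2 (8).
From U2: G3=5, T4=28 → choose G3 (5).
From G3: T4=31 → choose T4 (31).
NN route DC → W3 → K7 → V2 → U2 → G3 → T4 → DC costs 92.
Optimal: DC → G3 → U2 → W3 → K7 → V2 → T4 → DC costs 86 (by enumerating all 360 distinct tours).
Excess = 92 − 86 = 6.

6 blocks longer than the optimal tour.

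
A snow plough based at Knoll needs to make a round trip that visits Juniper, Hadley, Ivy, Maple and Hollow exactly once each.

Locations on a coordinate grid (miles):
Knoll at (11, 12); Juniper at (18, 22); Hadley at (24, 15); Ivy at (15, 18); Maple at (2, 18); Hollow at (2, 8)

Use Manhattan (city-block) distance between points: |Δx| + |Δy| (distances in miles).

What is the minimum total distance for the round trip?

Minimum total distance: 72 miles.

With 5 stops there are 5!/2 = 60 distinct round trips (a route and its reverse cost the same).
Knoll→Juniper→Hadley→Ivy→Maple→Hollow→Knoll: 17+13+12+13+10+13 = 78
Knoll→Juniper→Hadley→Ivy→Hollow→Maple→Knoll: 17+13+12+23+10+15 = 90
Knoll→Juniper→Hadley→Maple→Ivy→Hollow→Knoll: 17+13+25+13+23+13 = 104
Knoll→Juniper→Hadley→Maple→Hollow→Ivy→Knoll: 17+13+25+10+23+10 = 98
Knoll→Juniper→Hadley→Hollow→Ivy→Maple→Knoll: 17+13+29+23+13+15 = 110
Knoll→Juniper→Hadley→Hollow→Maple→Ivy→Knoll: 17+13+29+10+13+10 = 92
Knoll→Juniper→Ivy→Hadley→Maple→Hollow→Knoll: 17+7+12+25+10+13 = 84
Knoll→Juniper→Ivy→Hadley→Hollow→Maple→Knoll: 17+7+12+29+10+15 = 90
Knoll→Juniper→Ivy→Maple→Hadley→Hollow→Knoll: 17+7+13+25+29+13 = 104
Knoll→Juniper→Ivy→Maple→Hollow→Hadley→Knoll: 17+7+13+10+29+16 = 92
Knoll→Juniper→Ivy→Hollow→Hadley→Maple→Knoll: 17+7+23+29+25+15 = 116
Knoll→Juniper→Ivy→Hollow→Maple→Hadley→Knoll: 17+7+23+10+25+16 = 98
Knoll→Juniper→Maple→Hadley→Ivy→Hollow→Knoll: 17+20+25+12+23+13 = 110
Knoll→Juniper→Maple→Hadley→Hollow→Ivy→Knoll: 17+20+25+29+23+10 = 124
… (46 more)
Knoll→Hadley→Juniper→Ivy→Maple→Hollow→Knoll: 16+13+7+13+10+13 = 72  ← best
The minimum is 72.
One optimal route: Knoll → Hadley → Juniper → Ivy → Maple → Hollow → Knoll (or its reverse).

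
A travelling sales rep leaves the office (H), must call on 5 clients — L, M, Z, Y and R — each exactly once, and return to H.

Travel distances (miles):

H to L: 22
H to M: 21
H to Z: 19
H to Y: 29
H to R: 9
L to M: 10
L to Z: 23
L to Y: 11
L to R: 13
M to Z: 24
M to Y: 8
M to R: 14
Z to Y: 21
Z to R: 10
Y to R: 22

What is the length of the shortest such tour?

H - L - M - Z - Y - R - H: 22+10+24+21+22+9 = 108
H - L - M - Z - R - Y - H: 22+10+24+10+22+29 = 117
H - L - M - Y - Z - R - H: 22+10+8+21+10+9 = 80
H - L - M - Y - R - Z - H: 22+10+8+22+10+19 = 91
H - L - M - R - Z - Y - H: 22+10+14+10+21+29 = 106
H - L - M - R - Y - Z - H: 22+10+14+22+21+19 = 108
H - L - Z - M - Y - R - H: 22+23+24+8+22+9 = 108
H - L - Z - M - R - Y - H: 22+23+24+14+22+29 = 134
H - L - Z - Y - M - R - H: 22+23+21+8+14+9 = 97
H - L - Z - Y - R - M - H: 22+23+21+22+14+21 = 123
H - L - Z - R - M - Y - H: 22+23+10+14+8+29 = 106
H - L - Z - R - Y - M - H: 22+23+10+22+8+21 = 106
H - L - Y - M - Z - R - H: 22+11+8+24+10+9 = 84
H - L - Y - M - R - Z - H: 22+11+8+14+10+19 = 84
… (46 more)
The minimum is 80.
One optimal route: H → L → M → Y → Z → R → H (or its reverse).

Minimum total distance: 80 miles.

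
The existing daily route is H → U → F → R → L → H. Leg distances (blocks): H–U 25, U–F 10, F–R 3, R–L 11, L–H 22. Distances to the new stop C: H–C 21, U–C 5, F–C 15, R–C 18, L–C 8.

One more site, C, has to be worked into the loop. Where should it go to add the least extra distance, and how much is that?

Minimum extra distance: 1 blocks, inserting C between H and U.

Insertion cost between consecutive stops i–j is d(i,C) + d(C,j) − d(i,j):
  between H and U: 21 + 5 − 25 = 1
  between U and F: 5 + 15 − 10 = 10
  between F and R: 15 + 18 − 3 = 30
  between R and L: 18 + 8 − 11 = 15
  between L and H: 8 + 21 − 22 = 7
Cheapest insertion is between H and U, adding 1.
New total = 71 + 1 = 72.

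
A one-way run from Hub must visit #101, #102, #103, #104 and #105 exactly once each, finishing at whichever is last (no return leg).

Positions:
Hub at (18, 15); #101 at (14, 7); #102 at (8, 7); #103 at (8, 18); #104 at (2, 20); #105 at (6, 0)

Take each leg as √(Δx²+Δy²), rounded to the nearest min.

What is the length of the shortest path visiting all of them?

There are 5! = 120 possible orderings.
Hub→#101→#102→#103→#104→#105: 9+6+11+6+20 = 52
Hub→#101→#102→#103→#105→#104: 9+6+11+18+20 = 64
Hub→#101→#102→#104→#103→#105: 9+6+14+6+18 = 53
Hub→#101→#102→#104→#105→#103: 9+6+14+20+18 = 67
Hub→#101→#102→#105→#103→#104: 9+6+7+18+6 = 46
Hub→#101→#102→#105→#104→#103: 9+6+7+20+6 = 48
Hub→#101→#103→#102→#104→#105: 9+13+11+14+20 = 67
Hub→#101→#103→#102→#105→#104: 9+13+11+7+20 = 60
Hub→#101→#103→#104→#102→#105: 9+13+6+14+7 = 49
Hub→#101→#103→#104→#105→#102: 9+13+6+20+7 = 55
Hub→#101→#103→#105→#102→#104: 9+13+18+7+14 = 61
Hub→#101→#103→#105→#104→#102: 9+13+18+20+14 = 74
Hub→#101→#104→#102→#103→#105: 9+18+14+11+18 = 70
Hub→#101→#104→#102→#105→#103: 9+18+14+7+18 = 66
… (106 more)
Hub→#101→#105→#102→#103→#104: 9+11+7+11+6 = 44  ← best
The minimum is 44.
One shortest path: Hub → #101 → #105 → #102 → #103 → #104.

Minimum one-way distance = 44 min.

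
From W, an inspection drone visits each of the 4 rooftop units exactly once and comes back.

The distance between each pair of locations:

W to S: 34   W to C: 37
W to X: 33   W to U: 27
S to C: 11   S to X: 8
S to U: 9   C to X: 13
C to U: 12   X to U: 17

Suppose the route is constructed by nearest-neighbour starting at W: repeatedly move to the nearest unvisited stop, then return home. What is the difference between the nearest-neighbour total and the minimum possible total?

From W: U=27, X=33, S=34, C=37 → choose U (27).
From U: S=9, C=12, X=17 → choose S (9).
From S: X=8, C=11 → choose X (8).
From X: C=13 → choose C (13).
NN route W → U → S → X → C → W costs 94.
Optimal: W → X → S → C → U → W costs 91 (by enumerating all 12 distinct tours).
Excess = 94 − 91 = 3.

Excess over optimum: 3.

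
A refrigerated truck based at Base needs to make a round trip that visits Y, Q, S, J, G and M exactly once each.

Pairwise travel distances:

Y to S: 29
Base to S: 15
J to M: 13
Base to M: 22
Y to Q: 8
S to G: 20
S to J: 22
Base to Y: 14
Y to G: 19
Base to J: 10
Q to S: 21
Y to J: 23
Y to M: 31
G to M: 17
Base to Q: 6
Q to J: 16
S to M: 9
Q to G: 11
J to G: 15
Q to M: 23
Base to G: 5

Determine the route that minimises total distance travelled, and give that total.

There are 360 distinct closed tours to check (reversals are equivalent).
Base - Y - Q - S - J - G - M - Base: 14+8+21+22+15+17+22 = 119
Base - Y - Q - S - J - M - G - Base: 14+8+21+22+13+17+5 = 100
Base - Y - Q - S - G - J - M - Base: 14+8+21+20+15+13+22 = 113
Base - Y - Q - S - G - M - J - Base: 14+8+21+20+17+13+10 = 103
Base - Y - Q - S - M - J - G - Base: 14+8+21+9+13+15+5 = 85
Base - Y - Q - S - M - G - J - Base: 14+8+21+9+17+15+10 = 94
Base - Y - Q - J - S - G - M - Base: 14+8+16+22+20+17+22 = 119
Base - Y - Q - J - S - M - G - Base: 14+8+16+22+9+17+5 = 91
… (352 more)
Base - Q - Y - J - M - S - G - Base: 6+8+23+13+9+20+5 = 84  ← best
The minimum is 84.
One optimal route: Base → Q → Y → J → M → S → G → Base (or its reverse).

84 — the shortest possible round trip.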